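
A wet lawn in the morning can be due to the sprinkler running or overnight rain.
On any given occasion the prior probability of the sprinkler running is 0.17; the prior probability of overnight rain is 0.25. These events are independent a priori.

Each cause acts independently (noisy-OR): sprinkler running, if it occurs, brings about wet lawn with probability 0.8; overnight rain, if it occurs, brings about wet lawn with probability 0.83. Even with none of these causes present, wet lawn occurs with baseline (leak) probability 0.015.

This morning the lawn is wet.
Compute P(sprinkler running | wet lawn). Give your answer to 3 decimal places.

P(sprinkler running | wet lawn) ≈ 0.441

Under noisy-OR, P(wet lawn | causes) = 1 − (1−0.015)·∏(1−qᵢ) over the active causes.
For the numerator, keep only sprinkler running=true terms: 0.102383 + 0.041077 = 0.143460
Normalizer over all consistent configurations: 0.015·0.83·0.75 + 0.83255·0.83·0.25 + 0.803·0.17·0.75 + 0.96651·0.17·0.25 = 0.325551
Posterior = 0.143460 / 0.325551 ≈ 0.441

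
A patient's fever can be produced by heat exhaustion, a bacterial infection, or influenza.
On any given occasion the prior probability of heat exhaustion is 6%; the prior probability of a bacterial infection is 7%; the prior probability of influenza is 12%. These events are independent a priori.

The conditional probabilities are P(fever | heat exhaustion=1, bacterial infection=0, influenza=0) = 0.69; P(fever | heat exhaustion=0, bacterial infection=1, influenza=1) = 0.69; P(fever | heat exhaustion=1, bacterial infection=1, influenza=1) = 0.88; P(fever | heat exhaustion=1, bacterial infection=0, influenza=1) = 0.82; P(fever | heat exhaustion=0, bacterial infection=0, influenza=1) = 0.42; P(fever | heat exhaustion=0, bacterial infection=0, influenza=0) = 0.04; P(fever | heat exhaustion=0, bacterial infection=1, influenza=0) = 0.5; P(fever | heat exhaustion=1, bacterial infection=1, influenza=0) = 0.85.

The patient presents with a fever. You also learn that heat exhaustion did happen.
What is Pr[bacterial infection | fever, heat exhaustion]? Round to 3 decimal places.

P(fever | heat exhaustion) = 0.69*0.93*0.88 + 0.82*0.93*0.12 + 0.85*0.07*0.88 + 0.88*0.07*0.12 = 0.564696 + 0.091512 + 0.052360 + 0.007392 = 0.715960
The bacterial infection-present share is 0.052360 + 0.007392 = 0.059752.
So P(bacterial infection | fever, heat exhaustion) = 0.059752/0.715960 ≈ 0.083.

Pr[bacterial infection | fever, heat exhaustion] ≈ 0.083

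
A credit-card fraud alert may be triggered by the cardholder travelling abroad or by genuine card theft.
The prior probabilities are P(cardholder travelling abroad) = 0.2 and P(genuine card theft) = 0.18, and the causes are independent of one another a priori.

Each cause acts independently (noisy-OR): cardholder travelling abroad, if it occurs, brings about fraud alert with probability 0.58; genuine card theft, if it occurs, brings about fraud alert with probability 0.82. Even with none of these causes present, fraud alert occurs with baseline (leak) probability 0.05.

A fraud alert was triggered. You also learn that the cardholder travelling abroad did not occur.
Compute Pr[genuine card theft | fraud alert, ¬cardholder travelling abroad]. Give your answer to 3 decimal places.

Under noisy-OR, P(fraud alert | causes) = 1 − (1−0.05)·∏(1−qᵢ) over the active causes.
P(fraud alert | ¬cardholder travelling abroad) = 0.05*0.82 + 0.829*0.18 = 0.041000 + 0.149220 = 0.190220
Of this, 0.149220 comes from 0.829*0.18 (the genuine card theft=true cases).
So P(genuine card theft | fraud alert, ¬cardholder travelling abroad) = 0.149220/0.190220 ≈ 0.784.

Pr[genuine card theft | fraud alert, ¬cardholder travelling abroad] ≈ 0.784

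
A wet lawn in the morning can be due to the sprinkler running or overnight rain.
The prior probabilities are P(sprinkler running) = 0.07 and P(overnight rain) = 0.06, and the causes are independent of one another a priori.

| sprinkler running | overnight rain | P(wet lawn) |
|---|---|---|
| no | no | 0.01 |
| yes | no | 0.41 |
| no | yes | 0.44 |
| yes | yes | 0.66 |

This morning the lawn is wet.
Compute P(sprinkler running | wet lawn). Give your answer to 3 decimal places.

P(wet lawn) = 0.01·0.93·0.94 + 0.44·0.93·0.06 + 0.41·0.07·0.94 + 0.66·0.07·0.06 = 0.008742 + 0.024552 + 0.026978 + 0.002772 = 0.063044
Restricting to configurations with sprinkler running present: 0.026978 + 0.002772 = 0.029750.
P(sprinkler running | wet lawn) = 0.029750 / 0.063044 ≈ 0.472

P(sprinkler running | wet lawn) ≈ 0.472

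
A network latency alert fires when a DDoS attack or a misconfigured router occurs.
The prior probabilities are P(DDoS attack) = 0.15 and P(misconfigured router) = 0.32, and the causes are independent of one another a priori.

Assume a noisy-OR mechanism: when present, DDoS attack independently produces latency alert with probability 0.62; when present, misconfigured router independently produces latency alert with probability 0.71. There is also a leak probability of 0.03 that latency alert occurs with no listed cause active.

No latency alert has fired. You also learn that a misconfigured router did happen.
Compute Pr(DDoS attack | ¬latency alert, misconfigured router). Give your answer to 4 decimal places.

Under noisy-OR, P(latency alert | causes) = 1 − (1−0.03)·∏(1−qᵢ) over the active causes.
Weight on DDoS attack=true, given the evidence: 0.106894×0.15 = 0.016034
The normalizing constant is 0.2813×0.85 + 0.106894×0.15 = 0.255139
Posterior = 0.016034 / 0.255139 ≈ 0.0628

Pr(DDoS attack | ¬latency alert, misconfigured router) ≈ 0.0628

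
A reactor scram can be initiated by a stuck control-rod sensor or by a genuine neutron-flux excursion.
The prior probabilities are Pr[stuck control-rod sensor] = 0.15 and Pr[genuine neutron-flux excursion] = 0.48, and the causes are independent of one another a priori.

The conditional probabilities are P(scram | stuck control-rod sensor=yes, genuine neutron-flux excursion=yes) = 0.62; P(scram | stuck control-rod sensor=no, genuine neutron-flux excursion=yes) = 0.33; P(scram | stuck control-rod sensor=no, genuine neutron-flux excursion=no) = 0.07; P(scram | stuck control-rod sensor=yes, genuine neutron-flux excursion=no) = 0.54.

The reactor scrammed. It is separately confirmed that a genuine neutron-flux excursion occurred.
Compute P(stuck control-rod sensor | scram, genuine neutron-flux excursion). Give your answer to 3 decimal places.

P(stuck control-rod sensor | scram, genuine neutron-flux excursion) ≈ 0.249

Numerator (weight on configurations with stuck control-rod sensor): 0.62×0.15 = 0.093000
Normalizer over all consistent configurations: 0.33×0.85 + 0.62×0.15 = 0.373500
Posterior = 0.093000 / 0.373500 ≈ 0.249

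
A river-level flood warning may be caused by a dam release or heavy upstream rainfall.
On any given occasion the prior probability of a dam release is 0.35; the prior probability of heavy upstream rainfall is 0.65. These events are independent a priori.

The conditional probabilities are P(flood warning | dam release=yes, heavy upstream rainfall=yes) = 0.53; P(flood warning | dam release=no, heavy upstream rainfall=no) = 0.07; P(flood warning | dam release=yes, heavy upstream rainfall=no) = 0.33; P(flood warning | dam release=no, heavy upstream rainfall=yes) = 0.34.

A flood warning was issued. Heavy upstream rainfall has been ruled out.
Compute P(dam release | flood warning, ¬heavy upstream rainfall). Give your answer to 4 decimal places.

P(dam release | flood warning, ¬heavy upstream rainfall) ≈ 0.7174

Numerator (weight on configurations with dam release): 0.33×0.35 = 0.115500
Denominator P(flood warning | ¬heavy upstream rainfall): 0.07×0.65 + 0.33×0.35 = 0.161000
P(dam release | flood warning, ¬heavy upstream rainfall) = 0.115500/0.161000 ≈ 0.7174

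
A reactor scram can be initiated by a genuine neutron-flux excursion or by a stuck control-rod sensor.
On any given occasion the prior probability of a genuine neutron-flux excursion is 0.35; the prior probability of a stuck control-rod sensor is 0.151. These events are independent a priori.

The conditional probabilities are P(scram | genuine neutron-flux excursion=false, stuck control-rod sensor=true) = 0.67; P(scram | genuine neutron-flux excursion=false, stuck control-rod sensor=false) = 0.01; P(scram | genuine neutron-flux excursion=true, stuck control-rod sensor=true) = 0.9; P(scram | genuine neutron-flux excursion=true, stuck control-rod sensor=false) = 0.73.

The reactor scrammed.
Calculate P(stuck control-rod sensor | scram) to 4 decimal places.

P(scram) = 0.01×0.65×0.849 + 0.67×0.65×0.151 + 0.73×0.35×0.849 + 0.9×0.35×0.151 = 0.005518 + 0.065760 + 0.216919 + 0.047565 = 0.335762
Restricting to configurations with stuck control-rod sensor present: 0.065760 + 0.047565 = 0.113325.
So P(stuck control-rod sensor | scram) = 0.113325/0.335762 ≈ 0.3375.

P(stuck control-rod sensor | scram) ≈ 0.3375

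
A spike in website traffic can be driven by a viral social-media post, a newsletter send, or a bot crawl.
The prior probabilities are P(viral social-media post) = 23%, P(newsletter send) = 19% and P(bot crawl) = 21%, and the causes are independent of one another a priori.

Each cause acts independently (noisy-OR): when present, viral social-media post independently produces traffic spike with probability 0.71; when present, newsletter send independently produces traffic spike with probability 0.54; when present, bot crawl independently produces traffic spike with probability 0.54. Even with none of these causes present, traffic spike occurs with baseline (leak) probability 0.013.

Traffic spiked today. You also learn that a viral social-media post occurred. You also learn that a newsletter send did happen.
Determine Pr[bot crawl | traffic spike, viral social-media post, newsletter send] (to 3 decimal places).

Pr[bot crawl | traffic spike, viral social-media post, newsletter send] ≈ 0.223

Under noisy-OR, P(traffic spike | causes) = 1 − (1−0.013)·∏(1−qᵢ) over the active causes.
Numerator (weight on configurations with bot crawl): 0.939434·0.21 = 0.197281
Normalizer over all consistent configurations: 0.868334·0.79 + 0.939434·0.21 = 0.883265
P(bot crawl | traffic spike, viral social-media post, newsletter send) = 0.197281/0.883265 ≈ 0.223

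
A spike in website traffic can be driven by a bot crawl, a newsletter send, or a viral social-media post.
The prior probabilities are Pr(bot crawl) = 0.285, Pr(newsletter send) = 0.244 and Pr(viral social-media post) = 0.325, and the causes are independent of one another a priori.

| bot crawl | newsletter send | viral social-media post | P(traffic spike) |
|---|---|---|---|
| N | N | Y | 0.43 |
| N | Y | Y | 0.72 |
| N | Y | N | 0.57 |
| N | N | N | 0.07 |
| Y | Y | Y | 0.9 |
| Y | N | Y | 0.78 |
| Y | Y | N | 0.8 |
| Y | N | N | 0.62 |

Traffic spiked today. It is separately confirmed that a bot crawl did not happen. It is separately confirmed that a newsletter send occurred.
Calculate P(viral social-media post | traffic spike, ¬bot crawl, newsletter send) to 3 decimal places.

Enumerate both values of viral social-media post and weight by the priors:
  P(traffic spike | ¬bot crawl, newsletter send) = 0.57×0.675 + 0.72×0.325
        = 0.384750 + 0.234000 = 0.618750
Configurations with viral social-media post contribute 0.234000, so
  P(viral social-media post | traffic spike, ¬bot crawl, newsletter send) = 0.234000 / 0.618750 ≈ 0.378

P(viral social-media post | traffic spike, ¬bot crawl, newsletter send) ≈ 0.378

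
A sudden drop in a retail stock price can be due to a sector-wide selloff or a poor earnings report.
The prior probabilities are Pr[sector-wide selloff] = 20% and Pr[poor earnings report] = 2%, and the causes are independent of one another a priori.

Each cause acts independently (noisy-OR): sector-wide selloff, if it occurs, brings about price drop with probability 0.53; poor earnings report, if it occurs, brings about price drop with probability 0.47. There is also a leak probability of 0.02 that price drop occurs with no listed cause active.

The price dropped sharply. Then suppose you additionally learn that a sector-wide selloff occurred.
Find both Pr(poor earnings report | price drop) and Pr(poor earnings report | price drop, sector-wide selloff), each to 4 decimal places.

Under noisy-OR, P(price drop | causes) = 1 − (1−0.02)·∏(1−qᵢ) over the active causes.
Sum P(price drop|·) weighted by the priors over the 4 (sector-wide selloff, poor earnings report) configurations:
  P(price drop) = 0.02×0.8×0.98 + 0.4806×0.8×0.02 + 0.5394×0.2×0.98 + 0.755882×0.2×0.02
        = 0.015680 + 0.007690 + 0.105722 + 0.003024 = 0.132116
Keeping only the poor earnings report-present terms gives 0.010714, so
  P(poor earnings report | price drop) = 0.010714 / 0.132116 ≈ 0.0811

Now condition on the additional information:
Weight on poor earnings report=true, given the evidence: 0.755882·0.02 = 0.015118
Denominator P(price drop | sector-wide selloff): 0.5394·0.98 + 0.755882·0.02 = 0.543730
Posterior = 0.015118 / 0.543730 ≈ 0.0278
This is intercausal reasoning (explaining away): once sector-wide selloff accounts for the price drop, poor earnings report becomes less likely.

Pr(poor earnings report | price drop) ≈ 0.0811; Pr(poor earnings report | price drop, sector-wide selloff) ≈ 0.0278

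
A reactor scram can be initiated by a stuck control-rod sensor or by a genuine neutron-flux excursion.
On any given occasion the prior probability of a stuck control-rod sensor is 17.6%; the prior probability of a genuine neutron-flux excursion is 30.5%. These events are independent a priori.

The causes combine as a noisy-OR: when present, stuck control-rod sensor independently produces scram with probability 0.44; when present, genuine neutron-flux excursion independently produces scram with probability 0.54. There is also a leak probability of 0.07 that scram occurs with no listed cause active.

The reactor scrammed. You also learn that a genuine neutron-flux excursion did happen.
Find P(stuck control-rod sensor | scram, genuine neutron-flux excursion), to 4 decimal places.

P(stuck control-rod sensor | scram, genuine neutron-flux excursion) ≈ 0.2211

Under noisy-OR, P(scram | causes) = 1 − (1−0.07)·∏(1−qᵢ) over the active causes.
Sum P(scram|·) weighted by the priors over both values of stuck control-rod sensor:
  P(scram | genuine neutron-flux excursion) = 0.5722×0.824 + 0.760432×0.176
        = 0.471493 + 0.133836 = 0.605329
The terms with stuck control-rod sensor present sum to 0.133836, so
  P(stuck control-rod sensor | scram, genuine neutron-flux excursion) = 0.133836 / 0.605329 ≈ 0.2211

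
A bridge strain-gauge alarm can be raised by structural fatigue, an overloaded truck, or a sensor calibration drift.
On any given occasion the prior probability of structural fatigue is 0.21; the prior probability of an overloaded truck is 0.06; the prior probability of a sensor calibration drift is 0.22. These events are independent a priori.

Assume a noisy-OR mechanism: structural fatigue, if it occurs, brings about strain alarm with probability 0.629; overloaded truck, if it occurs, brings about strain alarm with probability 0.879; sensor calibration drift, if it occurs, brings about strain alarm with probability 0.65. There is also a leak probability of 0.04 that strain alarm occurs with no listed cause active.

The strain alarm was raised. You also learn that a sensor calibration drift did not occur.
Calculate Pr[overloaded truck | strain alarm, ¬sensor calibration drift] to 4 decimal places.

Pr[overloaded truck | strain alarm, ¬sensor calibration drift] ≈ 0.2560

Under noisy-OR, P(strain alarm | causes) = 1 − (1−0.04)·∏(1−qᵢ) over the active causes.
Weight on overloaded truck=true, given the evidence: 0.041894 + 0.012057 = 0.053951
Normalizer over all consistent configurations: 0.04·0.79·0.94 + 0.88384·0.79·0.06 + 0.64384·0.21·0.94 + 0.956905·0.21·0.06 = 0.210749
P(overloaded truck | strain alarm, ¬sensor calibration drift) = 0.053951/0.210749 ≈ 0.2560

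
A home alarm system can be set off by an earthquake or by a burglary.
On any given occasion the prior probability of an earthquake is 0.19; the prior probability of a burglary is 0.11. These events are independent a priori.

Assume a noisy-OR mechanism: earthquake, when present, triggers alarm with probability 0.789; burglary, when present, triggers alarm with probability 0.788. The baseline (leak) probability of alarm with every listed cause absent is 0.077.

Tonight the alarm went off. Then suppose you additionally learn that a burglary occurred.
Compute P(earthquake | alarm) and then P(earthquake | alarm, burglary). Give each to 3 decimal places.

P(earthquake | alarm) ≈ 0.551; P(earthquake | alarm, burglary) ≈ 0.219

Under noisy-OR, P(alarm | causes) = 1 − (1−0.077)·∏(1−qᵢ) over the active causes.
Numerator (weight on configurations with earthquake): 0.136167 + 0.020037 = 0.156204
Normalizer over all consistent configurations: 0.077×0.81×0.89 + 0.804324×0.81×0.11 + 0.805247×0.19×0.89 + 0.958712×0.19×0.11 = 0.283378
Posterior = 0.156204 / 0.283378 ≈ 0.551

Now condition on the additional information:
Enumerate both values of earthquake and weight by the priors:
  P(alarm | burglary) = 0.804324×0.81 + 0.958712×0.19
        = 0.651502 + 0.182155 = 0.833657
Configurations with earthquake contribute 0.182155, so
  P(earthquake | alarm, burglary) = 0.182155 / 0.833657 ≈ 0.219
Conditioning on burglary lowers the posterior on earthquake: the classic explaining-away effect in a common-effect structure.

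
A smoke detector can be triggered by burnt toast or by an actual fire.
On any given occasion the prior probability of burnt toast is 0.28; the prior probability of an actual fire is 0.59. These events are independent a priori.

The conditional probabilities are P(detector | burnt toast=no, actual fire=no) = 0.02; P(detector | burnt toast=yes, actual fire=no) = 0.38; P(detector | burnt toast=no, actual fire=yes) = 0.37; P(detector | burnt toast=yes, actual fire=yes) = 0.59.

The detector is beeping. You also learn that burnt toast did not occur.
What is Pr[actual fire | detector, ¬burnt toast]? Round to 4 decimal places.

Pr[actual fire | detector, ¬burnt toast] ≈ 0.9638

Sum P(detector|·) weighted by the priors over both values of actual fire:
  P(detector | ¬burnt toast) = 0.02*0.41 + 0.37*0.59
        = 0.008200 + 0.218300 = 0.226500
Configurations with actual fire contribute 0.218300, so
  P(actual fire | detector, ¬burnt toast) = 0.218300 / 0.226500 ≈ 0.9638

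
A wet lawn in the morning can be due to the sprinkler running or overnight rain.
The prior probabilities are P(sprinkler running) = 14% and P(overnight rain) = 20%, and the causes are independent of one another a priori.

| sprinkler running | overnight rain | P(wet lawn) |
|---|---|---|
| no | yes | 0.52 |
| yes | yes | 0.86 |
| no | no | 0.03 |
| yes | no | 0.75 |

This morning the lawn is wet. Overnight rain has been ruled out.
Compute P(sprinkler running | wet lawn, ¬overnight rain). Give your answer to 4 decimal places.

P(wet lawn | ¬overnight rain) = 0.03×0.86 + 0.75×0.14 = 0.025800 + 0.105000 = 0.130800
Of this, 0.105000 comes from 0.75×0.14 (the sprinkler running=true cases).
Hence the posterior is 0.105000/0.130800 ≈ 0.8028.

P(sprinkler running | wet lawn, ¬overnight rain) ≈ 0.8028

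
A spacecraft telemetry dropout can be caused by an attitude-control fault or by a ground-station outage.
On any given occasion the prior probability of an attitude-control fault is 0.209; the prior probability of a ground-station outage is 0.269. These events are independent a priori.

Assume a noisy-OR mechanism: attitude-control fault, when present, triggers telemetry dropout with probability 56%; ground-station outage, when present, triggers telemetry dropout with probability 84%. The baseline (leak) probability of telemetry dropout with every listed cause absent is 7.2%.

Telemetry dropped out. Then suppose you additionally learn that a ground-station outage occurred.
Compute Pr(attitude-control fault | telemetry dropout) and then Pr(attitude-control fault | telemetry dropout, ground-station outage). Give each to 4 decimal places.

Under noisy-OR, P(telemetry dropout | causes) = 1 − (1−0.072)·∏(1−qᵢ) over the active causes.
P(telemetry dropout) = 0.072*0.791*0.731 + 0.85152*0.791*0.269 + 0.59168*0.209*0.731 + 0.934669*0.209*0.269 = 0.041632 + 0.181186 + 0.090396 + 0.052548 = 0.365762
Of this, 0.142944 comes from 0.090396 + 0.052548 (the attitude-control fault=true cases).
Hence the posterior is 0.142944/0.365762 ≈ 0.3908.

Now also conditioning on ground-station outage=true:
Enumerate both values of attitude-control fault and weight by the priors:
  P(telemetry dropout | ground-station outage) = 0.85152×0.791 + 0.934669×0.209
        = 0.673552 + 0.195346 = 0.868898
The terms with attitude-control fault present sum to 0.195346, so
  P(attitude-control fault | telemetry dropout, ground-station outage) = 0.195346 / 0.868898 ≈ 0.2248
This is intercausal reasoning (explaining away): once ground-station outage accounts for the telemetry dropout, attitude-control fault becomes less likely.

Pr(attitude-control fault | telemetry dropout) ≈ 0.3908; Pr(attitude-control fault | telemetry dropout, ground-station outage) ≈ 0.2248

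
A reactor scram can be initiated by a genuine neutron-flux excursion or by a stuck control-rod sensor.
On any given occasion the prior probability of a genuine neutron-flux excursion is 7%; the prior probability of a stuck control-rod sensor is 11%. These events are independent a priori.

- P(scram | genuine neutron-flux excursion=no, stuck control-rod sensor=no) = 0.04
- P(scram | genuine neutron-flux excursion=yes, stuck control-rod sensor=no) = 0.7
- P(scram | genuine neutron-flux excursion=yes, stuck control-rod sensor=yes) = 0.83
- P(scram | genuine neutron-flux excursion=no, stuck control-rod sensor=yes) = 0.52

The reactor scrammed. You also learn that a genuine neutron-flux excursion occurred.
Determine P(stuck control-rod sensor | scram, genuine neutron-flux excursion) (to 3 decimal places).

P(stuck control-rod sensor | scram, genuine neutron-flux excursion) ≈ 0.128

Numerator (weight on configurations with stuck control-rod sensor): 0.83*0.11 = 0.091300
Denominator P(scram | genuine neutron-flux excursion): 0.7*0.89 + 0.83*0.11 = 0.714300
Posterior = 0.091300 / 0.714300 ≈ 0.128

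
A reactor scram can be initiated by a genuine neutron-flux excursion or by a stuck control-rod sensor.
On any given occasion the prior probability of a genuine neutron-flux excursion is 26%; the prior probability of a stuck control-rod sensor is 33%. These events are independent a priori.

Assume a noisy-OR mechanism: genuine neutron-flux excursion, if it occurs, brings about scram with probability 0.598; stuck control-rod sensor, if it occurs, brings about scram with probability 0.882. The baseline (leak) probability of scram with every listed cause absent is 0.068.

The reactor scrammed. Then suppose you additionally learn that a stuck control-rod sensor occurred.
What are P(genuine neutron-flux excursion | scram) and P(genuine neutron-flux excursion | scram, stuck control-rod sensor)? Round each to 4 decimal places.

Under noisy-OR, P(scram | causes) = 1 − (1−0.068)·∏(1−qᵢ) over the active causes.
P(scram) = 0.068*0.74*0.67 + 0.890024*0.74*0.33 + 0.625336*0.26*0.67 + 0.95579*0.26*0.33 = 0.033714 + 0.217344 + 0.108934 + 0.082007 = 0.441999
The genuine neutron-flux excursion-present share is 0.108934 + 0.082007 = 0.190941.
P(genuine neutron-flux excursion | scram) = 0.190941 / 0.441999 ≈ 0.4320

Now also conditioning on stuck control-rod sensor=true:
Weight on genuine neutron-flux excursion=true, given the evidence: 0.95579×0.26 = 0.248505
The normalizing constant is 0.890024×0.74 + 0.95579×0.26 = 0.907123
Posterior = 0.248505 / 0.907123 ≈ 0.2739

P(genuine neutron-flux excursion | scram) ≈ 0.4320; P(genuine neutron-flux excursion | scram, stuck control-rod sensor) ≈ 0.2739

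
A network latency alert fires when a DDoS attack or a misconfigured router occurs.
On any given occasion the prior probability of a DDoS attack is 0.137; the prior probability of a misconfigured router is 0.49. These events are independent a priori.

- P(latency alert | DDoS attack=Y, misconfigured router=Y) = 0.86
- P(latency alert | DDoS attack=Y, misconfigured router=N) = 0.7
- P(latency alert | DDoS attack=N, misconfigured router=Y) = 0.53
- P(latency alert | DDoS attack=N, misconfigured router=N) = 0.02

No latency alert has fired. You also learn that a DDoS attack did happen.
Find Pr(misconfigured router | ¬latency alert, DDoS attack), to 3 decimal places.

Pr(misconfigured router | ¬latency alert, DDoS attack) ≈ 0.310

P(¬latency alert | DDoS attack) = 0.3·0.51 + 0.14·0.49 = 0.153000 + 0.068600 = 0.221600
Of this, 0.068600 comes from 0.14·0.49 (the misconfigured router=true cases).
Hence the posterior is 0.068600/0.221600 ≈ 0.310.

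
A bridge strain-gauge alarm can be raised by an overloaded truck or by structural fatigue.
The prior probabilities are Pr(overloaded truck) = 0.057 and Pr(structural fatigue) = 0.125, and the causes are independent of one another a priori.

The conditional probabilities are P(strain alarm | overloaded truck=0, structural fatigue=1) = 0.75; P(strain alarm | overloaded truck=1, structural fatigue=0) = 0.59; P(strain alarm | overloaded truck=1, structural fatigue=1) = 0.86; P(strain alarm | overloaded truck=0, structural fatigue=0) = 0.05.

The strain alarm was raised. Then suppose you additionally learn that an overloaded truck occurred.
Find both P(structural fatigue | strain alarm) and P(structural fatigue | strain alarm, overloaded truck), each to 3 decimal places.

P(structural fatigue | strain alarm) ≈ 0.572; P(structural fatigue | strain alarm, overloaded truck) ≈ 0.172

Enumerate the 4 (overloaded truck, structural fatigue) configurations and weight by the priors:
  P(strain alarm) = 0.05*0.943*0.875 + 0.75*0.943*0.125 + 0.59*0.057*0.875 + 0.86*0.057*0.125
        = 0.041256 + 0.088406 + 0.029426 + 0.006128 = 0.165216
The terms with structural fatigue present sum to 0.094534, so
  P(structural fatigue | strain alarm) = 0.094534 / 0.165216 ≈ 0.572

Now condition on the additional information:
Enumerate both values of structural fatigue and weight by the priors:
  P(strain alarm | overloaded truck) = 0.59×0.875 + 0.86×0.125
        = 0.516250 + 0.107500 = 0.623750
The terms with structural fatigue present sum to 0.107500, so
  P(structural fatigue | strain alarm, overloaded truck) = 0.107500 / 0.623750 ≈ 0.172
The drop from 0.572 to 0.172 is the explaining-away (discounting) effect.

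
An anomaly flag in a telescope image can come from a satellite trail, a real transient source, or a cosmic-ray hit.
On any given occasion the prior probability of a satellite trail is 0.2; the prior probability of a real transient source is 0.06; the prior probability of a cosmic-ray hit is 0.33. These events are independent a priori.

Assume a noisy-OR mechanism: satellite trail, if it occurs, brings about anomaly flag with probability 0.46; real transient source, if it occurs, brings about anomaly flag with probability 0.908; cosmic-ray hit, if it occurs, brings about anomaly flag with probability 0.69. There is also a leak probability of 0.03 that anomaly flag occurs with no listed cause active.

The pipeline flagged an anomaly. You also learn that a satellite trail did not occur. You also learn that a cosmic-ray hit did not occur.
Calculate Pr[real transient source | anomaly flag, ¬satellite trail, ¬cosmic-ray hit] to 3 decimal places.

Pr[real transient source | anomaly flag, ¬satellite trail, ¬cosmic-ray hit] ≈ 0.660

Under noisy-OR, P(anomaly flag | causes) = 1 − (1−0.03)·∏(1−qᵢ) over the active causes.
P(anomaly flag | ¬satellite trail, ¬cosmic-ray hit) = 0.03·0.94 + 0.91076·0.06 = 0.028200 + 0.054646 = 0.082846
Of this, 0.054646 comes from 0.91076·0.06 (the real transient source=true cases).
So P(real transient source | anomaly flag, ¬satellite trail, ¬cosmic-ray hit) = 0.054646/0.082846 ≈ 0.660.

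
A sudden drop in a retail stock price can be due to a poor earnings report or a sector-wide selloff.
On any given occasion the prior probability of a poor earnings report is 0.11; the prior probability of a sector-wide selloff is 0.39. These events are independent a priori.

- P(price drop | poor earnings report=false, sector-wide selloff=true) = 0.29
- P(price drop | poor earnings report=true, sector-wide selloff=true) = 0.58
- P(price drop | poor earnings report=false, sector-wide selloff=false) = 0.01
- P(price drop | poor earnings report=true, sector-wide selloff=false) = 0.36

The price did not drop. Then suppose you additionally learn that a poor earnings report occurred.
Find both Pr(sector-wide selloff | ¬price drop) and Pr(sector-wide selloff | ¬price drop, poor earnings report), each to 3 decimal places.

Pr(sector-wide selloff | ¬price drop) ≈ 0.313; Pr(sector-wide selloff | ¬price drop, poor earnings report) ≈ 0.296

By total probability over the 4 (poor earnings report, sector-wide selloff) configurations:
  P(¬price drop) = 0.99*0.89*0.61 + 0.71*0.89*0.39 + 0.64*0.11*0.61 + 0.42*0.11*0.39
        = 0.537471 + 0.246441 + 0.042944 + 0.018018 = 0.844874
Keeping only the sector-wide selloff-present terms gives 0.264459, so
  P(sector-wide selloff | ¬price drop) = 0.264459 / 0.844874 ≈ 0.313

With the extra evidence:
Enumerate both values of sector-wide selloff and weight by the priors:
  P(¬price drop | poor earnings report) = 0.64*0.61 + 0.42*0.39
        = 0.390400 + 0.163800 = 0.554200
Keeping only the sector-wide selloff-present terms gives 0.163800, so
  P(sector-wide selloff | ¬price drop, poor earnings report) = 0.163800 / 0.554200 ≈ 0.296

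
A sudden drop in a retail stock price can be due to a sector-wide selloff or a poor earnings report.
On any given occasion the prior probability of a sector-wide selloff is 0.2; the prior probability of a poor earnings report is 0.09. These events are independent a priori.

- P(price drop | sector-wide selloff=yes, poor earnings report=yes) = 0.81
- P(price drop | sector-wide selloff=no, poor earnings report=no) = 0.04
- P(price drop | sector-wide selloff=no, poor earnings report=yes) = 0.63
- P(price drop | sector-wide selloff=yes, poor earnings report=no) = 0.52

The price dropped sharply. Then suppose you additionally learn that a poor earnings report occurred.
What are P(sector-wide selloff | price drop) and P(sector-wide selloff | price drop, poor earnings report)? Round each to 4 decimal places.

By total probability over the 4 (sector-wide selloff, poor earnings report) configurations:
  P(price drop) = 0.04*0.8*0.91 + 0.63*0.8*0.09 + 0.52*0.2*0.91 + 0.81*0.2*0.09
        = 0.029120 + 0.045360 + 0.094640 + 0.014580 = 0.183700
Keeping only the sector-wide selloff-present terms gives 0.109220, so
  P(sector-wide selloff | price drop) = 0.109220 / 0.183700 ≈ 0.5946

Now condition on the additional information:
Sum P(price drop|·) weighted by the priors over both values of sector-wide selloff:
  P(price drop | poor earnings report) = 0.63*0.8 + 0.81*0.2
        = 0.504000 + 0.162000 = 0.666000
Keeping only the sector-wide selloff-present terms gives 0.162000, so
  P(sector-wide selloff | price drop, poor earnings report) = 0.162000 / 0.666000 ≈ 0.2432

P(sector-wide selloff | price drop) ≈ 0.5946; P(sector-wide selloff | price drop, poor earnings report) ≈ 0.2432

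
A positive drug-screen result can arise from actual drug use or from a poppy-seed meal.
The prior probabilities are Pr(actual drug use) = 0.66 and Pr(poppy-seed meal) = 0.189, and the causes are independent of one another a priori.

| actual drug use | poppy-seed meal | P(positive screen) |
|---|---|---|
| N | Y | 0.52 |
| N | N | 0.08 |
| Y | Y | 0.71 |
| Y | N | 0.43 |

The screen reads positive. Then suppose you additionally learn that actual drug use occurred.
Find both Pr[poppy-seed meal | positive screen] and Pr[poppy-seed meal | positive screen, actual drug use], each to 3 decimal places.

Enumerate the 4 (actual drug use, poppy-seed meal) configurations and weight by the priors:
  P(positive screen) = 0.08×0.34×0.811 + 0.52×0.34×0.189 + 0.43×0.66×0.811 + 0.71×0.66×0.189
        = 0.022059 + 0.033415 + 0.230162 + 0.088565 = 0.374201
Keeping only the poppy-seed meal-present terms gives 0.121980, so
  P(poppy-seed meal | positive screen) = 0.121980 / 0.374201 ≈ 0.326

With the extra evidence:
Enumerate both values of poppy-seed meal and weight by the priors:
  P(positive screen | actual drug use) = 0.43×0.811 + 0.71×0.189
        = 0.348730 + 0.134190 = 0.482920
Keeping only the poppy-seed meal-present terms gives 0.134190, so
  P(poppy-seed meal | positive screen, actual drug use) = 0.134190 / 0.482920 ≈ 0.278
The drop from 0.326 to 0.278 is the explaining-away (discounting) effect.

Pr[poppy-seed meal | positive screen] ≈ 0.326; Pr[poppy-seed meal | positive screen, actual drug use] ≈ 0.278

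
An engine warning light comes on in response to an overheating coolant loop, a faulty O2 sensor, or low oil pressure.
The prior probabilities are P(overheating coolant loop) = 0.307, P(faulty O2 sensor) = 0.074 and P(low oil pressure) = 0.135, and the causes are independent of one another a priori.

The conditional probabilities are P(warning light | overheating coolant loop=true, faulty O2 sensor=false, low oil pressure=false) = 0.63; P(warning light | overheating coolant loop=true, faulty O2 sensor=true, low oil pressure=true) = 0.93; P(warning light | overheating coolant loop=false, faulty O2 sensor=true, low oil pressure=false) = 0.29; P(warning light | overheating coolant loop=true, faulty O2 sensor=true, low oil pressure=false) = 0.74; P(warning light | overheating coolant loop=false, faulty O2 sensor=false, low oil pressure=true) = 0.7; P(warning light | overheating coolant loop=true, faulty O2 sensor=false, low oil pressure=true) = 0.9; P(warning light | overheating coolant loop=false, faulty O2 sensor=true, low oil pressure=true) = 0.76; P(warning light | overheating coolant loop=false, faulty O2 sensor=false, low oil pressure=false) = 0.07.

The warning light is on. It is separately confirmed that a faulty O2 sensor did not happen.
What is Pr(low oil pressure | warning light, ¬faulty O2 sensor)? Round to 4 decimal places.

Enumerate the 4 (overheating coolant loop, low oil pressure) configurations and weight by the priors:
  P(warning light | ¬faulty O2 sensor) = 0.07*0.693*0.865 + 0.7*0.693*0.135 + 0.63*0.307*0.865 + 0.9*0.307*0.135
        = 0.041961 + 0.065488 + 0.167300 + 0.037301 = 0.312050
Keeping only the low oil pressure-present terms gives 0.102789, so
  P(low oil pressure | warning light, ¬faulty O2 sensor) = 0.102789 / 0.312050 ≈ 0.3294

Pr(low oil pressure | warning light, ¬faulty O2 sensor) ≈ 0.3294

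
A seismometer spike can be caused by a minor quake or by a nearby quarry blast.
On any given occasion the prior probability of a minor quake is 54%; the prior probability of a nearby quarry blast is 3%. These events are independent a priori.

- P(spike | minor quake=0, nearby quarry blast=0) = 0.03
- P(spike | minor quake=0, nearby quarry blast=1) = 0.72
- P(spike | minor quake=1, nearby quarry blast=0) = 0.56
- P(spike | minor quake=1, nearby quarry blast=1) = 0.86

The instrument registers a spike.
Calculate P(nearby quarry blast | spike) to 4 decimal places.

Numerator (weight on configurations with nearby quarry blast): 0.009936 + 0.013932 = 0.023868
Normalizer over all consistent configurations: 0.03*0.46*0.97 + 0.72*0.46*0.03 + 0.56*0.54*0.97 + 0.86*0.54*0.03 = 0.330582
P(nearby quarry blast | spike) = 0.023868/0.330582 ≈ 0.0722

P(nearby quarry blast | spike) ≈ 0.0722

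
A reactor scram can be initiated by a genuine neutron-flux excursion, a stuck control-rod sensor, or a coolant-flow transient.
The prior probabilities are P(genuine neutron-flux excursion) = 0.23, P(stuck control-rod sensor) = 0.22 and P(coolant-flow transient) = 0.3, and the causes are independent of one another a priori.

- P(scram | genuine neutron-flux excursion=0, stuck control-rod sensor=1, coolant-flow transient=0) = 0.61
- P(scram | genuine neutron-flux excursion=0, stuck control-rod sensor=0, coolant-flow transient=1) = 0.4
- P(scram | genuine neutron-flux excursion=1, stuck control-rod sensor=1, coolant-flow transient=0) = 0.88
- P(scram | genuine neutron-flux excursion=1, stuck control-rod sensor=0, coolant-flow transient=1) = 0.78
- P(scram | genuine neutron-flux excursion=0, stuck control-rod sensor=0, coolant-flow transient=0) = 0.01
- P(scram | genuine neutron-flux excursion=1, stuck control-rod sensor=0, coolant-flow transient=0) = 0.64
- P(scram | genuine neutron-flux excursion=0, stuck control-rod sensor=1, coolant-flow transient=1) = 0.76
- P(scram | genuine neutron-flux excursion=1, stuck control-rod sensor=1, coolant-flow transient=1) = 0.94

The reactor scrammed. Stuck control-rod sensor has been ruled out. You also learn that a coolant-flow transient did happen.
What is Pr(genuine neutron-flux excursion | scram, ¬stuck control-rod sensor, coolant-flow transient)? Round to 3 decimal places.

P(scram | ¬stuck control-rod sensor, coolant-flow transient) = 0.4*0.77 + 0.78*0.23 = 0.308000 + 0.179400 = 0.487400
Restricting to configurations with genuine neutron-flux excursion present: 0.78*0.23 = 0.179400.
P(genuine neutron-flux excursion | scram, ¬stuck control-rod sensor, coolant-flow transient) = 0.179400 / 0.487400 ≈ 0.368

Pr(genuine neutron-flux excursion | scram, ¬stuck control-rod sensor, coolant-flow transient) ≈ 0.368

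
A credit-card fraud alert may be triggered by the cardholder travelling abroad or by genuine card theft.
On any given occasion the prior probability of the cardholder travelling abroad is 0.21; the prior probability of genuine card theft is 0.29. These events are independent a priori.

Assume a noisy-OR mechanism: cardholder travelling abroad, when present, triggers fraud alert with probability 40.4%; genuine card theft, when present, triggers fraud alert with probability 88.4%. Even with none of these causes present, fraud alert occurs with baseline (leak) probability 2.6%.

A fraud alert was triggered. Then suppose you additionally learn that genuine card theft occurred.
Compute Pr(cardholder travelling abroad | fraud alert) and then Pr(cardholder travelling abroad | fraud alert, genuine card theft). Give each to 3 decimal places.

Pr(cardholder travelling abroad | fraud alert) ≈ 0.354; Pr(cardholder travelling abroad | fraud alert, genuine card theft) ≈ 0.218

Under noisy-OR, P(fraud alert | causes) = 1 − (1−0.026)·∏(1−qᵢ) over the active causes.
Numerator (weight on configurations with cardholder travelling abroad): 0.062547 + 0.056799 = 0.119346
The normalizing constant is 0.026*0.79*0.71 + 0.887016*0.79*0.29 + 0.419496*0.21*0.71 + 0.932662*0.21*0.29 = 0.337144
Posterior = 0.119346 / 0.337144 ≈ 0.354

Now condition on the additional information:
Enumerate both values of cardholder travelling abroad and weight by the priors:
  P(fraud alert | genuine card theft) = 0.887016·0.79 + 0.932662·0.21
        = 0.700743 + 0.195859 = 0.896602
Keeping only the cardholder travelling abroad-present terms gives 0.195859, so
  P(cardholder travelling abroad | fraud alert, genuine card theft) = 0.195859 / 0.896602 ≈ 0.218
The drop from 0.354 to 0.218 is the explaining-away (discounting) effect.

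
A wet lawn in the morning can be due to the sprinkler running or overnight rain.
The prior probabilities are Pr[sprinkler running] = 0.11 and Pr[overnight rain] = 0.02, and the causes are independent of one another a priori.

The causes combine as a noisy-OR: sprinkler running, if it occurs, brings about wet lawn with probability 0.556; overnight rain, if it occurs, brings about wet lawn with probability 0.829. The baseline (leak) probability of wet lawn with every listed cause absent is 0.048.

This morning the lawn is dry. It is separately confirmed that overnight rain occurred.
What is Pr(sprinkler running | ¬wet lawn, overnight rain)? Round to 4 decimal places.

Under noisy-OR, P(wet lawn | causes) = 1 − (1−0.048)·∏(1−qᵢ) over the active causes.
By total probability over both values of sprinkler running:
  P(¬wet lawn | overnight rain) = 0.162792*0.89 + 0.07228*0.11
        = 0.144885 + 0.007951 = 0.152836
Configurations with sprinkler running contribute 0.007951, so
  P(sprinkler running | ¬wet lawn, overnight rain) = 0.007951 / 0.152836 ≈ 0.0520

Pr(sprinkler running | ¬wet lawn, overnight rain) ≈ 0.0520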